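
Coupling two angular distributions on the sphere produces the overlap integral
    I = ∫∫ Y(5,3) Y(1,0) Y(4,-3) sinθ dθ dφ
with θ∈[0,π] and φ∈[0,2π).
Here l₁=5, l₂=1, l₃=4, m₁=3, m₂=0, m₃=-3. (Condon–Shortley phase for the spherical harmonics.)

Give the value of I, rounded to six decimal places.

-0.196426

Rules hold: Σm=0, L=10 even, 4≤4≤6.
N = 11·3·9 = 297
Δ = 2!·8!·0!/11! = 1/495
Racah Σ t=1..1: t=1:−1/576 = -1/576
⇒ 3j(5 1 4; 0 0 0)² = 5/99, sgn -1
Racah Σ t=1..1: t=1:−1/5040 = -1/5040
⇒ 3j(5 1 4; 3 0 -3)² = 16/495, sgn +1
4πI² = N·(3j₀)²·(3jₘ)² = 16/33
I = -1·√(0.484848/4π) = -0.19642560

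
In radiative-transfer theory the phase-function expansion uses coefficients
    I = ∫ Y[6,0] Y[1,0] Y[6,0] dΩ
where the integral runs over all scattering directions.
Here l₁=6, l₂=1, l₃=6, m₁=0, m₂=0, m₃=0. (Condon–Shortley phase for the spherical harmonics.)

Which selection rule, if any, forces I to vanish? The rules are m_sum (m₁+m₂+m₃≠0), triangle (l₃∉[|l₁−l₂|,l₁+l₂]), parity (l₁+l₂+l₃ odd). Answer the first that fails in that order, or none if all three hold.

parity

azimuthal sum: 0 + 0 + 0 = 0  ✓
5 ≤ 6 ≤ 7 (triangle on l)  ✓
L = 6 + 1 + 6 = 13 (odd)  ✗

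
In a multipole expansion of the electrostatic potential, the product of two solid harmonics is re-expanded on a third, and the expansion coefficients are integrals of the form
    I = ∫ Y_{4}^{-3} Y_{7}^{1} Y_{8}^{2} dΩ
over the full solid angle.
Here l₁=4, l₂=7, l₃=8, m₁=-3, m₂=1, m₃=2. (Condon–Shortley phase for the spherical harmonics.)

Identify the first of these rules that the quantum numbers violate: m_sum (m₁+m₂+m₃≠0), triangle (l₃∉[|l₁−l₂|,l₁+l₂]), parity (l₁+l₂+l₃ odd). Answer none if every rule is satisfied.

Σmᵢ = 0  ✓
l₃∈[|l₁−l₂|,l₁+l₂]=[3,11], have l₃=8  ✓
Σlᵢ = 19 ⇒ odd  ✗

parity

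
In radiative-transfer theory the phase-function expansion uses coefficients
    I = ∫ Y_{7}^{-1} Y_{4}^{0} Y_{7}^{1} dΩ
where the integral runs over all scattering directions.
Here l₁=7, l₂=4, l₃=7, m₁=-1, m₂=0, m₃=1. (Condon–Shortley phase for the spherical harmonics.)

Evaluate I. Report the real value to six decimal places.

Rules hold: Σm=0, L=18 even, 3≤7≤11.
N = 15·9·15 = 2025
Δ = 4!·10!·4!/19! = 1/58198140
Racah Σ t=0..4: t=0:+1/17418240 t=1:−1/622080 t=2:+1/230400 t=3:−1/622080 t=4:+1/17418240 = 1/806400
⇒ 3j(7 4 7; 0 0 0)² = 2268/230945, sgn -1
Racah Σ t=0..4: t=0:+1/46448640 t=1:−1/1088640 t=2:+1/276480 t=3:−1/518400 t=4:+1/9953280 = 23/25804800
⇒ 3j(7 4 7; -1 0 1)² = 42849/6466460, sgn +1
4πI² = N·(3j₀)²·(3jₘ)² = 281132289/2133423721
I = -1·√(0.131775/4π) = -0.10240281

-0.102403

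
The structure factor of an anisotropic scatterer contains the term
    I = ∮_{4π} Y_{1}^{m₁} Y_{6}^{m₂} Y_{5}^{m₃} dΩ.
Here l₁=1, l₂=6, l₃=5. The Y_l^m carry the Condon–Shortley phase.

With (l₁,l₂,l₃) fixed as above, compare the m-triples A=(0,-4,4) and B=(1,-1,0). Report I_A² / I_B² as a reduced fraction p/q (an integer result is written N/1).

Shared (l₁,l₂,l₃)=(1,6,5): N and (l;000)² cancel in I_A²/I_B².
A: Δ = 2!·0!·10!/13! = 1/858; Racah Σ t=1..1: t=1:−1/362880 = -1/362880; ⇒ 3j(1 6 5; 0 -4 4)² = 10/429, sgn +1
B: Δ = 2!·0!·10!/13! = 1/858; Racah Σ t=0..0: t=0:+1/28800 = 1/28800; ⇒ 3j(1 6 5; 1 -1 0)² = 7/286, sgn -1
I_A²/I_B² = (10/429)/(7/286) = 20/21

20/21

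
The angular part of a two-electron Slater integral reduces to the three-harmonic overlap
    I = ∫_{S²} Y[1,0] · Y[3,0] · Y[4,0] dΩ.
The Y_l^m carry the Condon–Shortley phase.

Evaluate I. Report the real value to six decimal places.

0.246233

m-sum 0 ✓  L=8 even ✓  2≤4≤4 ✓
Π(2lᵢ+1) = 3×7×9 = 189
triangle coeff Δ(1,3,4) = 1/252
Σ_t [0,0]: t=0:+1/36 = 1/36
(3j)²=4/63 [(1 3 4; 0 0 0)], sign=+1
(m-triple is (0,0,0) — same symbol as above.)
⇒ 4πI² = 16/21
I = (+1)√(16/21/(4π)) = 0.24623252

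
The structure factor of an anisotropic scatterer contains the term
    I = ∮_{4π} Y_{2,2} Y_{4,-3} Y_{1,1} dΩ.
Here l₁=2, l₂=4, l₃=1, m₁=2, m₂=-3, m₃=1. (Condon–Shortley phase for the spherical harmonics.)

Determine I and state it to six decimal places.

0.000000

l₃=1 ∉ [2,6] — triangle fails ⇒ I = 0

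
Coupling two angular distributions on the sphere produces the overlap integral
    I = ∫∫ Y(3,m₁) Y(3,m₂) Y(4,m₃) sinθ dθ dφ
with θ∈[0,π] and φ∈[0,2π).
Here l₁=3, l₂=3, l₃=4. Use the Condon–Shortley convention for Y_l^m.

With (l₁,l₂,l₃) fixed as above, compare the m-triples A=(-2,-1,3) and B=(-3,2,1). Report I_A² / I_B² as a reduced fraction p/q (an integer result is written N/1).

7/15

Same 3,3,4: normalisation and zero-m 3j drop out of the ratio.
A: Δ: 2! 4! 4! / 11! → 1/34650; sum: t=1:−1/144 t=2:+1/288 = -1/288; 3j²(3 3 4; -2 -1 3) = Δ·Π!·Σ² = 1/99  (sign +1)
B: Δ: 2! 4! 4! / 11! → 1/34650; sum: t=2:+1/288 = 1/288; 3j²(3 3 4; -3 2 1) = Δ·Π!·Σ² = 5/231  (sign -1)
I_A²/I_B² = (1/99)/(5/231) = 7/15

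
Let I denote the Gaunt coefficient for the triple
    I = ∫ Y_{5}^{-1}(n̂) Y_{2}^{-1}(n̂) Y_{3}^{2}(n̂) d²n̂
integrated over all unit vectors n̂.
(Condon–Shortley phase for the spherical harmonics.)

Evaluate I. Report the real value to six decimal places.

-0.117387

Checks pass: Σm=0; 10 even; l₃=3∈[3,7].
(2·5+1)(2·2+1)(2·3+1) = 385
Δ: 4! 6! 0! / 11! → 1/2310
sum: t=2:+1/144 = 1/144
3j²(5 2 3; 0 0 0) = Δ·Π!·Σ² = 10/231  (sign -1)
sum: t=1:−1/720 = -1/720
3j²(5 2 3; -1 -1 2) = Δ·Π!·Σ² = 4/385  (sign +1)
combine: 4πI² = 385·10/231·4/385 = 40/231
take √, sign -1: I = -0.11738675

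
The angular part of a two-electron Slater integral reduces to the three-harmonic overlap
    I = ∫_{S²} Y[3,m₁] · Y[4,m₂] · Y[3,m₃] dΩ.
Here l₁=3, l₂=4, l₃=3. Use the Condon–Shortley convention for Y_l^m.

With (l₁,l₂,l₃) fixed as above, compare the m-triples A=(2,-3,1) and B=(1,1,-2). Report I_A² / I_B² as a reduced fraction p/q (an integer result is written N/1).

Same 3,4,3: normalisation and zero-m 3j drop out of the ratio.
A: Δ: 4! 2! 4! / 11! → 1/34650; sum: t=0:+1/144 t=1:−1/288 = 1/288; 3j²(3 4 3; 2 -3 1) = Δ·Π!·Σ² = 1/99  (sign +1)
B: Δ: 4! 2! 4! / 11! → 1/34650; sum: t=1:−1/144 t=2:+1/48 = 1/72; 3j²(3 4 3; 1 1 -2) = Δ·Π!·Σ² = 16/693  (sign -1)
I_A²/I_B² = (1/99)/(16/693) = 7/16

7/16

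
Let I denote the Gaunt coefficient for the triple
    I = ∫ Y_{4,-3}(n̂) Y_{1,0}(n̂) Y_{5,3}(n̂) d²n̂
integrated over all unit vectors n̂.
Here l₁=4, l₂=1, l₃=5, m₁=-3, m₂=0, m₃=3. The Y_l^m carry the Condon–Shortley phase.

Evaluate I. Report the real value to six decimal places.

-0.196426

m-sum 0 ✓  L=10 even ✓  3≤5≤5 ✓
Π(2lᵢ+1) = 9×3×11 = 297
triangle coeff Δ(4,1,5) = 1/495
Σ_t [0,0]: t=0:+1/576 = 1/576
(3j)²=5/99 [(4 1 5; 0 0 0)], sign=-1
Σ_t [0,0]: t=0:+1/5040 = 1/5040
(3j)²=16/495 [(4 1 5; -3 0 3)], sign=+1
⇒ 4πI² = 16/33
I = (-1)√(16/33/(4π)) = -0.19642560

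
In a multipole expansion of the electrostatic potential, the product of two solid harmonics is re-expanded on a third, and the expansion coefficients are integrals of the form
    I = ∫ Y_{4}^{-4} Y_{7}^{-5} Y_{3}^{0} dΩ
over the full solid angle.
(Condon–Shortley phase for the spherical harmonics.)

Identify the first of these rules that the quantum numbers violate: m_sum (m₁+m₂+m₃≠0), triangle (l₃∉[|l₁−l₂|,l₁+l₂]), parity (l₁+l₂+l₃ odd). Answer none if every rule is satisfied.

m_sum

azimuthal sum: -4 − 5 + 0 = -9  ✗
3 ≤ 3 ≤ 11 (triangle on l)
L = 4 + 7 + 3 = 14 (even)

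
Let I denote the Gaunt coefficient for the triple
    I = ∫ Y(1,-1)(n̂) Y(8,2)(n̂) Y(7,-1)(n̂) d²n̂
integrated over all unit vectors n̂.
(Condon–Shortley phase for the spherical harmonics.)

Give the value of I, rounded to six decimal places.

0.205254

m-sum 0 ✓  L=16 even ✓  7≤7≤9 ✓
Π(2lᵢ+1) = 3×17×15 = 765
triangle coeff Δ(1,8,7) = 1/2040
Σ_t [1,1]: t=1:−1/25401600 = -1/25401600
(3j)²=8/255 [(1 8 7; 0 0 0)], sign=+1
Σ_t [2,2]: t=2:+1/58060800 = 1/58060800
(3j)²=3/136 [(1 8 7; -1 2 -1)], sign=+1
⇒ 4πI² = 9/17
I = (+1)√(9/17/(4π)) = 0.20525411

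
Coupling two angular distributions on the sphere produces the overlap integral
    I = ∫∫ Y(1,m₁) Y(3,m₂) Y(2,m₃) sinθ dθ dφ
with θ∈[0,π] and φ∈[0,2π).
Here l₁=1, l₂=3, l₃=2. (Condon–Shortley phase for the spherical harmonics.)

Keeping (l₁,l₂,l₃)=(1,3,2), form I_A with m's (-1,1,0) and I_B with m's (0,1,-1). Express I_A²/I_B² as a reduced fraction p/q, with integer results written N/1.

3/4

l's match ⇒ only the (l;m) 3-j factors differ between A and B.
A: triangle coeff Δ(1,3,2) = 1/105; Σ_t [2,2]: t=2:+1/8 = 1/8; (3j)²=2/35 [(1 3 2; -1 1 0)], sign=+1
B: triangle coeff Δ(1,3,2) = 1/105; Σ_t [1,1]: t=1:−1/6 = -1/6; (3j)²=8/105 [(1 3 2; 0 1 -1)], sign=+1
I_A²/I_B² = (2/35)/(8/105) = 3/4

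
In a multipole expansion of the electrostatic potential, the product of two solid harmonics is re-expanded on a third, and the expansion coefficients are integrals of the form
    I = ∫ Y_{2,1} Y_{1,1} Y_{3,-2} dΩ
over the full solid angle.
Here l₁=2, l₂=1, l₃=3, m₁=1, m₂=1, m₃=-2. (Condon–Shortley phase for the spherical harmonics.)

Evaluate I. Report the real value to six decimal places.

Rules hold: Σm=0, L=6 even, 1≤3≤3.
N = 5·3·7 = 105
Δ = 0!·4!·2!/7! = 1/105
Racah Σ t=0..0: t=0:+1/4 = 1/4
⇒ 3j(2 1 3; 0 0 0)² = 3/35, sgn -1
Racah Σ t=0..0: t=0:+1/12 = 1/12
⇒ 3j(2 1 3; 1 1 -2)² = 2/21, sgn -1
4πI² = N·(3j₀)²·(3jₘ)² = 6/7
I = +1·√(0.857143/4π) = 0.26116903

0.261169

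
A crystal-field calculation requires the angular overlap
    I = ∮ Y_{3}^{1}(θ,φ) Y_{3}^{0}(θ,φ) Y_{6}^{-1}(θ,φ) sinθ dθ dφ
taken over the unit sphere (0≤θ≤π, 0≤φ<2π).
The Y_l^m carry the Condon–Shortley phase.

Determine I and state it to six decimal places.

Checks pass: Σm=0; 12 even; l₃=6∈[0,6].
(2·3+1)(2·3+1)(2·6+1) = 637
Δ: 0! 6! 6! / 13! → 1/12012
sum: t=0:+1/1296 = 1/1296
3j²(3 3 6; 0 0 0) = Δ·Π!·Σ² = 100/3003  (sign +1)
sum: t=0:+1/1728 = 1/1728
3j²(3 3 6; 1 0 -1) = Δ·Π!·Σ² = 25/858  (sign -1)
combine: 4πI² = 637·100/3003·25/858 = 8750/14157
take √, sign -1: I = -0.22177545

-0.221775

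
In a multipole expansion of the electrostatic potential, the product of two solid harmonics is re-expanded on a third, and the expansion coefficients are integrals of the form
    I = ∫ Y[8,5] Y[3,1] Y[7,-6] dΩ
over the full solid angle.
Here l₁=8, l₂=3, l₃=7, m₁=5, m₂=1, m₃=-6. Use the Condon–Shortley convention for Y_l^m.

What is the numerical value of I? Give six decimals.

m-sum 0 ✓  L=18 even ✓  5≤7≤11 ✓
Π(2lᵢ+1) = 17×7×15 = 1785
triangle coeff Δ(8,3,7) = 1/5290740
Σ_t [1,3]: t=1:−1/7257600 t=2:+1/2073600 t=3:−1/7257600 = 1/4838400
(3j)²=252/20995 [(8 3 7; 0 0 0)], sign=-1
Σ_t [2,3]: t=2:+1/319334400 t=3:−1/2874009600 = 1/359251200
(3j)²=1664/101745 [(8 3 7; 5 1 -6)], sign=-1
⇒ 4πI² = 10752/30685
I = (+1)√(10752/30685/(4π)) = 0.16698468

0.166985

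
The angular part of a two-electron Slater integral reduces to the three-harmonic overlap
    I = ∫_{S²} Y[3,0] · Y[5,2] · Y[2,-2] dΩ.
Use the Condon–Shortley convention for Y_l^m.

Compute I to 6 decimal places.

0.141758

Checks pass: Σm=0; 10 even; l₃=2∈[2,8].
(2·3+1)(2·5+1)(2·2+1) = 385
Δ: 6! 0! 4! / 11! → 1/2310
sum: t=3:−1/144 = -1/144
3j²(3 5 2; 0 0 0) = Δ·Π!·Σ² = 10/231  (sign -1)
sum: t=3:−1/864 = -1/864
3j²(3 5 2; 0 2 -2) = Δ·Π!·Σ² = 1/66  (sign -1)
combine: 4πI² = 385·10/231·1/66 = 25/99
take √, sign +1: I = 0.14175797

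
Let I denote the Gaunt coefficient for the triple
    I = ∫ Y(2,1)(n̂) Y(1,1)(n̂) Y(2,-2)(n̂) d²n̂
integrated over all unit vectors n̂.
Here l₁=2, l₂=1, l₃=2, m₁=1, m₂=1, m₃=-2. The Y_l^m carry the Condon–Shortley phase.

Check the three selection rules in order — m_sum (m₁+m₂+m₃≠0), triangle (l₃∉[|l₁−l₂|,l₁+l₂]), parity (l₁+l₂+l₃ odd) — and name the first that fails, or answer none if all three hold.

parity

azimuthal sum: 1 + 1 − 2 = 0  ✓
1 ≤ 2 ≤ 3 (triangle on l)  ✓
L = 2 + 1 + 2 = 5 (odd)  ✗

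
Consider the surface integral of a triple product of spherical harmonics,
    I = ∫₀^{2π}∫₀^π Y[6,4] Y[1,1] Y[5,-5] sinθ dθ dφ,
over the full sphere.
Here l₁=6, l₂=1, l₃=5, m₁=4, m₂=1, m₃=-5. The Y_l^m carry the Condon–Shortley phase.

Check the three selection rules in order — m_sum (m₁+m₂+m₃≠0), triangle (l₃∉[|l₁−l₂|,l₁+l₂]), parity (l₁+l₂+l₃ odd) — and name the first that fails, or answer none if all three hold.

none

azimuthal sum: 4 + 1 − 5 = 0  ✓
5 ≤ 5 ≤ 7 (triangle on l)  ✓
L = 6 + 1 + 5 = 12 (even)  ✓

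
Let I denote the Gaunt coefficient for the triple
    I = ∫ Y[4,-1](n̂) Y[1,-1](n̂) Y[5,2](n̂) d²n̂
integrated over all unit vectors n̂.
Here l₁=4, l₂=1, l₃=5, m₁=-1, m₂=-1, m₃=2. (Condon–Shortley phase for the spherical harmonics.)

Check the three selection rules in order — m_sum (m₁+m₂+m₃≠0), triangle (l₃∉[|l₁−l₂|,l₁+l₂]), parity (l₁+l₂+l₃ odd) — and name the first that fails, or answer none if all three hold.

Σmᵢ = 0  ✓
l₃∈[|l₁−l₂|,l₁+l₂]=[3,5], have l₃=5  ✓
Σlᵢ = 10 ⇒ even  ✓

none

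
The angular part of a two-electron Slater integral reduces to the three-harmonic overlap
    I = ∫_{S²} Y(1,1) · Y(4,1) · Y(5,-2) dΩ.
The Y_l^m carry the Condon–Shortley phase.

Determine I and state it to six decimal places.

Rules hold: Σm=0, L=10 even, 3≤5≤5.
N = 3·9·11 = 297
Δ = 0!·2!·8!/11! = 1/495
Racah Σ t=0..0: t=0:+1/576 = 1/576
⇒ 3j(1 4 5; 0 0 0)² = 5/99, sgn -1
Racah Σ t=0..0: t=0:+1/1440 = 1/1440
⇒ 3j(1 4 5; 1 1 -2)² = 7/165, sgn -1
4πI² = N·(3j₀)²·(3jₘ)² = 7/11
I = +1·√(0.636364/4π) = 0.22503380

0.225034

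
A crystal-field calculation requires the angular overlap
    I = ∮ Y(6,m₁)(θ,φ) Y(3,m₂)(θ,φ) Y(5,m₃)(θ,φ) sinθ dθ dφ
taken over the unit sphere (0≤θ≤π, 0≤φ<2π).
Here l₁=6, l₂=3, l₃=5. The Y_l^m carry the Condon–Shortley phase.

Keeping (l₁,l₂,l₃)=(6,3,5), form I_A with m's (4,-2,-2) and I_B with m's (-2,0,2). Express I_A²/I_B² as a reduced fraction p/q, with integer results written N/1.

9/4

l's match ⇒ only the (l;m) 3-j factors differ between A and B.
A: triangle coeff Δ(6,3,5) = 1/675675; Σ_t [0,1]: t=0:+1/34560 t=1:−1/60480 = 1/80640; (3j)²=6/1001 [(6 3 5; 4 -2 -2)], sign=-1
B: triangle coeff Δ(6,3,5) = 1/675675; Σ_t [1,3]: t=1:−1/60480 t=2:+1/5760 t=3:−1/8640 = 1/24192; (3j)²=8/3003 [(6 3 5; -2 0 2)], sign=-1
I_A²/I_B² = (6/1001)/(8/3003) = 9/4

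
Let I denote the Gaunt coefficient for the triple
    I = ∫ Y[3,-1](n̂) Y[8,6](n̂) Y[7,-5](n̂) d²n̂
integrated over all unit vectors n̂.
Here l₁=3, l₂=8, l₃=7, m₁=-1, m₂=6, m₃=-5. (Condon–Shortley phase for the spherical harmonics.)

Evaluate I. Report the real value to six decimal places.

m-sum 0 ✓  L=18 even ✓  5≤7≤11 ✓
Π(2lᵢ+1) = 7×17×15 = 1785
triangle coeff Δ(3,8,7) = 1/5290740
Σ_t [1,3]: t=1:−1/7257600 t=2:+1/2073600 t=3:−1/7257600 = 1/4838400
(3j)²=252/20995 [(3 8 7; 0 0 0)], sign=-1
Σ_t [2,4]: t=2:+1/3832012800 t=3:−1/239500800 t=4:+1/348364800 = -1/958003200
(3j)²=8/4845 [(3 8 7; -1 6 -5)], sign=-1
⇒ 4πI² = 14112/398905
I = (+1)√(14112/398905/(4π)) = 0.05305846

0.053058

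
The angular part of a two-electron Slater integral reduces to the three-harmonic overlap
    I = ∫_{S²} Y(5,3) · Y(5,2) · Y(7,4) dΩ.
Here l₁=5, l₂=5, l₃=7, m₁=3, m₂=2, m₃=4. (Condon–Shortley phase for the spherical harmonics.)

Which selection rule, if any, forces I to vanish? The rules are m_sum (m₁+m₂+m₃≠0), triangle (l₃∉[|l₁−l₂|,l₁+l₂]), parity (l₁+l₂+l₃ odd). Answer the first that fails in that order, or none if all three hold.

Σmᵢ = 9  ✗
l₃∈[|l₁−l₂|,l₁+l₂]=[0,10], have l₃=7
Σlᵢ = 17 ⇒ odd

m_sum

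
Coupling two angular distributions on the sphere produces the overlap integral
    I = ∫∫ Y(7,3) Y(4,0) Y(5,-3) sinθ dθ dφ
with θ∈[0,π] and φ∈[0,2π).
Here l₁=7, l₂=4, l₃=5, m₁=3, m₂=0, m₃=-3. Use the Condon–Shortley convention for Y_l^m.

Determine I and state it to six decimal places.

0.062592

m-sum 0 ✓  L=16 even ✓  3≤5≤11 ✓
Π(2lᵢ+1) = 15×9×11 = 1485
triangle coeff Δ(7,4,5) = 1/6126120
Σ_t [2,4]: t=2:+1/69120 t=3:−1/20736 t=4:+1/69120 = -1/51840
(3j)²=280/21879 [(7 4 5; 0 0 0)], sign=+1
Σ_t [2,4]: t=2:+1/138240 t=3:−1/181440 t=4:+1/3870720 = 23/11612160
(3j)²=529/204204 [(7 4 5; 3 0 -3)], sign=+1
⇒ 4πI² = 26450/537251
I = (+1)√(26450/537251/(4π)) = 0.06259207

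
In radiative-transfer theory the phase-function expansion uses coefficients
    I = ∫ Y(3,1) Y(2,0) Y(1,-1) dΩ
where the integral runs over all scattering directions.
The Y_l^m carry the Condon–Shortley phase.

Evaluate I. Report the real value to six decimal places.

-0.202301

m-sum 0 ✓  L=6 even ✓  1≤1≤5 ✓
Π(2lᵢ+1) = 7×5×3 = 105
triangle coeff Δ(3,2,1) = 1/105
Σ_t [2,2]: t=2:+1/4 = 1/4
(3j)²=3/35 [(3 2 1; 0 0 0)], sign=-1
Σ_t [2,2]: t=2:+1/8 = 1/8
(3j)²=2/35 [(3 2 1; 1 0 -1)], sign=+1
⇒ 4πI² = 18/35
I = (-1)√(18/35/(4π)) = -0.20230066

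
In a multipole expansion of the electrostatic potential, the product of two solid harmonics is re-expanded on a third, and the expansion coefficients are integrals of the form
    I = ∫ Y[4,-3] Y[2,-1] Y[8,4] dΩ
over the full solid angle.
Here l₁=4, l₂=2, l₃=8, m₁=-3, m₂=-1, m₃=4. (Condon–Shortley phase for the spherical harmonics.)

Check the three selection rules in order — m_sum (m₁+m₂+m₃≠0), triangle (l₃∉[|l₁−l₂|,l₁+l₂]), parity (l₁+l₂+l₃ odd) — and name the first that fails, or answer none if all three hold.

triangle

m₁+m₂+m₃ = -3 − 1 + 4 = 0  ✓
triangle: |4−2|=2 ≤ l₃=8 ≤ 4+2=6  ✗
parity: l₁+l₂+l₃ = 14 is even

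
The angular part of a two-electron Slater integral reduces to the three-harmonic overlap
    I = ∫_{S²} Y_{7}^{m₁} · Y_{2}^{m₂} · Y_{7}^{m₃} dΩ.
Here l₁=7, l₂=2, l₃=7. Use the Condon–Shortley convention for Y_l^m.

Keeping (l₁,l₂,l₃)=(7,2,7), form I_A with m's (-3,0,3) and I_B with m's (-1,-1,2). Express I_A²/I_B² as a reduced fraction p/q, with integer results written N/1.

l's match ⇒ only the (l;m) 3-j factors differ between A and B.
A: triangle coeff Δ(7,2,7) = 1/185640; Σ_t [0,2]: t=0:+1/29030400 t=1:−1/2177280 t=2:+1/3870720 = -29/174182400; (3j)²=841/185640 [(7 2 7; -3 0 3)], sign=-1
B: triangle coeff Δ(7,2,7) = 1/185640; Σ_t [0,1]: t=0:+1/1935360 t=1:−1/1209600 = -1/3225600; (3j)²=243/61880 [(7 2 7; -1 -1 2)], sign=+1
I_A²/I_B² = (841/185640)/(243/61880) = 841/729

841/729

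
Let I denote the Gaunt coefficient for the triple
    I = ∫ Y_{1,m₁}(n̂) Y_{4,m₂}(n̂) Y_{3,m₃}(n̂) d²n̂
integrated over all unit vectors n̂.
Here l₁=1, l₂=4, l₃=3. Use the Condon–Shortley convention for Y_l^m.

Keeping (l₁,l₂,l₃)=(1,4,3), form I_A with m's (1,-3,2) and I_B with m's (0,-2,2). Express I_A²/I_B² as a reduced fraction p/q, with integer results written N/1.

7/4

Shared (l₁,l₂,l₃)=(1,4,3): N and (l;000)² cancel in I_A²/I_B².
A: Δ = 2!·0!·6!/9! = 1/252; Racah Σ t=0..0: t=0:+1/240 = 1/240; ⇒ 3j(1 4 3; 1 -3 2)² = 1/12, sgn -1
B: Δ = 2!·0!·6!/9! = 1/252; Racah Σ t=1..1: t=1:−1/120 = -1/120; ⇒ 3j(1 4 3; 0 -2 2)² = 1/21, sgn +1
I_A²/I_B² = (1/12)/(1/21) = 7/4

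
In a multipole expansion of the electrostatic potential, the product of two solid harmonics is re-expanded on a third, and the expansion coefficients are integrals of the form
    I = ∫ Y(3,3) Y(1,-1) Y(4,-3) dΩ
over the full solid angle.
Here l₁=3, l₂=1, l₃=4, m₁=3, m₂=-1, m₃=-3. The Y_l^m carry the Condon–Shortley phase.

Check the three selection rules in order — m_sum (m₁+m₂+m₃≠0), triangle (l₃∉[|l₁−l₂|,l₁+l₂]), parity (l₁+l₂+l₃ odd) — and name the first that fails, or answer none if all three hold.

m_sum

Σmᵢ = -1  ✗
l₃∈[|l₁−l₂|,l₁+l₂]=[2,4], have l₃=4
Σlᵢ = 8 ⇒ even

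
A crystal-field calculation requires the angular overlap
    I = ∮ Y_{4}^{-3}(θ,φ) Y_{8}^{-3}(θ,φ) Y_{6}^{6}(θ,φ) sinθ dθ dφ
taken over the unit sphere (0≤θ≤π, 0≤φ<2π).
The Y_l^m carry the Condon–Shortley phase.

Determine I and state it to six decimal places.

0.033632

m-sum 0 ✓  L=18 even ✓  4≤6≤12 ✓
Π(2lᵢ+1) = 9×17×13 = 1989
triangle coeff Δ(4,8,6) = 1/23279256
Σ_t [2,4]: t=2:+1/1658880 t=3:−1/518400 t=4:+1/1658880 = -1/1382400
(3j)²=504/46189 [(4 8 6; 0 0 0)], sign=-1
Σ_t [5,5]: t=5:−1/870912000 = -1/870912000
(3j)²=11/16796 [(4 8 6; -3 -3 6)], sign=-1
⇒ 4πI² = 1134/79781
I = (+1)√(1134/79781/(4π)) = 0.03363194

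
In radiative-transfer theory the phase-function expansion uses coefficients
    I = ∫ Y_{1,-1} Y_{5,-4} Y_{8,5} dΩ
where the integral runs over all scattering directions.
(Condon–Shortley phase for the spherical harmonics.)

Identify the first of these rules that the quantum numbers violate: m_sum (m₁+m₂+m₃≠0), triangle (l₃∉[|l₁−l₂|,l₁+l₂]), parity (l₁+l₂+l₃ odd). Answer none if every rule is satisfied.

m₁+m₂+m₃ = -1 − 4 + 5 = 0  ✓
triangle: |1−5|=4 ≤ l₃=8 ≤ 1+5=6  ✗
parity: l₁+l₂+l₃ = 14 is even

triangle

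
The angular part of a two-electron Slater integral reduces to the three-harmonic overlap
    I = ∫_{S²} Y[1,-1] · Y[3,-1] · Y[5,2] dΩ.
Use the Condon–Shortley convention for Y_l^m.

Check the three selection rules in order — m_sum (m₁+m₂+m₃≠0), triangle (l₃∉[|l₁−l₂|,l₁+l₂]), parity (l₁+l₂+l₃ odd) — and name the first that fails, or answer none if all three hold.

Σmᵢ = 0  ✓
l₃∈[|l₁−l₂|,l₁+l₂]=[2,4], have l₃=5  ✗
Σlᵢ = 9 ⇒ odd

triangle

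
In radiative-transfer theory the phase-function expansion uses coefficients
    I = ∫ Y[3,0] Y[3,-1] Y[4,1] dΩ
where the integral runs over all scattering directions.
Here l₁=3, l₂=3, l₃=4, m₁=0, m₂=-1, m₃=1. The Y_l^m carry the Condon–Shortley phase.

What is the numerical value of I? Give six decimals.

m-sum 0 ✓  L=10 even ✓  0≤4≤6 ✓
Π(2lᵢ+1) = 7×7×9 = 441
triangle coeff Δ(3,3,4) = 1/34650
Σ_t [0,2]: t=0:+1/72 t=1:−1/16 t=2:+1/72 = -5/144
(3j)²=2/77 [(3 3 4; 0 0 0)], sign=-1
Σ_t [0,2]: t=0:+1/48 t=1:−1/24 t=2:+1/288 = -5/288
(3j)²=5/462 [(3 3 4; 0 -1 1)], sign=+1
⇒ 4πI² = 15/121
I = (-1)√(15/121/(4π)) = -0.09932258

-0.099323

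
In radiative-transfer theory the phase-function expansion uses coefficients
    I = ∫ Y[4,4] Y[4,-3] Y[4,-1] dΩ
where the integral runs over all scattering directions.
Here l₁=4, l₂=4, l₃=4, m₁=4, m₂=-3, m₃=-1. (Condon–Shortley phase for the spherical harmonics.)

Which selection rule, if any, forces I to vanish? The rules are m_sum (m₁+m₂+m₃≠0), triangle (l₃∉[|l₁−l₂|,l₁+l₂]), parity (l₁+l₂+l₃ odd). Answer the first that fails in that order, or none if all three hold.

m₁+m₂+m₃ = 4 − 3 − 1 = 0  ✓
triangle: |4−4|=0 ≤ l₃=4 ≤ 4+4=8  ✓
parity: l₁+l₂+l₃ = 12 is even  ✓

none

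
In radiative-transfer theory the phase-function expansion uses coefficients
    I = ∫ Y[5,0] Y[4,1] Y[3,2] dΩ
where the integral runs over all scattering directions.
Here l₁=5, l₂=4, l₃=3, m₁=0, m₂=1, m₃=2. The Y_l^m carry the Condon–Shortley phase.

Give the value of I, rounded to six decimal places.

0.000000

Σmᵢ = 3 ≠ 0, so the φ-integral vanishes; I = 0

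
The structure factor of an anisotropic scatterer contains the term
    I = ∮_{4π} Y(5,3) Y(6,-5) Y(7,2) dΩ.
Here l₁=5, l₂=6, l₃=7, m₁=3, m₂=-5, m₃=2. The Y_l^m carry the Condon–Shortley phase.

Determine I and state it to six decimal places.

m-sum 0 ✓  L=18 even ✓  1≤7≤11 ✓
Π(2lᵢ+1) = 11×13×15 = 2145
triangle coeff Δ(5,6,7) = 1/174594420
Σ_t [0,4]: t=0:+1/4147200 t=1:−1/207360 t=2:+1/82944 t=3:−1/207360 t=4:+1/4147200 = 1/345600
(3j)²=420/46189 [(5 6 7; 0 0 0)], sign=-1
Σ_t [0,1]: t=0:+1/5806080 t=1:−1/29030400 = 1/7257600
(3j)²=64/4199 [(5 6 7; 3 -5 2)], sign=-1
⇒ 4πI² = 403200/1356277
I = (+1)√(403200/1356277/(4π)) = 0.15380878

0.153809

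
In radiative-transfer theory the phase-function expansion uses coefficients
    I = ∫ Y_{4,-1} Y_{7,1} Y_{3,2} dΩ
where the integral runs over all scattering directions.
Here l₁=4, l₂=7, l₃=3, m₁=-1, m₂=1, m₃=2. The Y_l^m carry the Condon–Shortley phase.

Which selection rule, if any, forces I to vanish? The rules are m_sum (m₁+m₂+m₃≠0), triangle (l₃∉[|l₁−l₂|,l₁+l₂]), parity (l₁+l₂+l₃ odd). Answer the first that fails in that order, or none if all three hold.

m_sum

azimuthal sum: -1 + 1 + 2 = 2  ✗
3 ≤ 3 ≤ 11 (triangle on l)
L = 4 + 7 + 3 = 14 (even)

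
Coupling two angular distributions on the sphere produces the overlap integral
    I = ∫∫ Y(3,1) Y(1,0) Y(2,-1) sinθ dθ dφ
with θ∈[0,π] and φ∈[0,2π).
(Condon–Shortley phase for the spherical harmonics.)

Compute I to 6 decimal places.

-0.233597

m-sum 0 ✓  L=6 even ✓  2≤2≤4 ✓
Π(2lᵢ+1) = 7×3×5 = 105
triangle coeff Δ(3,1,2) = 1/105
Σ_t [1,1]: t=1:−1/4 = -1/4
(3j)²=3/35 [(3 1 2; 0 0 0)], sign=-1
Σ_t [1,1]: t=1:−1/6 = -1/6
(3j)²=8/105 [(3 1 2; 1 0 -1)], sign=+1
⇒ 4πI² = 24/35
I = (-1)√(24/35/(4π)) = -0.23359668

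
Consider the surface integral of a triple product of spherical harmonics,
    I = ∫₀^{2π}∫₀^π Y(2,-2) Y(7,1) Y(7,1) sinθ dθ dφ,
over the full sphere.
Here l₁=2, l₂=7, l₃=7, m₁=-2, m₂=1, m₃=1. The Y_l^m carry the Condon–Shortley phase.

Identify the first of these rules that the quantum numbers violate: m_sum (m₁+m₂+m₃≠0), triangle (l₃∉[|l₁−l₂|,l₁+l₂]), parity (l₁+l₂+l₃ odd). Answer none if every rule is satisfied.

Σmᵢ = 0  ✓
l₃∈[|l₁−l₂|,l₁+l₂]=[5,9], have l₃=7  ✓
Σlᵢ = 16 ⇒ even  ✓

none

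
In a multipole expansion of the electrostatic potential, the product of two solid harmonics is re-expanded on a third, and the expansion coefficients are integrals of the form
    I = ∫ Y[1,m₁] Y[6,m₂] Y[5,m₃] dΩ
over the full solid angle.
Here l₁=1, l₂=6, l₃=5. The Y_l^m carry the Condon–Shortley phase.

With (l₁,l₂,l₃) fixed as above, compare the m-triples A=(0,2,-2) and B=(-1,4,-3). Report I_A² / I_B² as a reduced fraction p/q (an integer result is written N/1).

Same 1,6,5: normalisation and zero-m 3j drop out of the ratio.
A: Δ: 2! 0! 10! / 13! → 1/858; sum: t=1:−1/30240 = -1/30240; 3j²(1 6 5; 0 2 -2) = Δ·Π!·Σ² = 16/429  (sign +1)
B: Δ: 2! 0! 10! / 13! → 1/858; sum: t=2:+1/161280 = 1/161280; 3j²(1 6 5; -1 4 -3) = Δ·Π!·Σ² = 15/286  (sign +1)
I_A²/I_B² = (16/429)/(15/286) = 32/45

32/45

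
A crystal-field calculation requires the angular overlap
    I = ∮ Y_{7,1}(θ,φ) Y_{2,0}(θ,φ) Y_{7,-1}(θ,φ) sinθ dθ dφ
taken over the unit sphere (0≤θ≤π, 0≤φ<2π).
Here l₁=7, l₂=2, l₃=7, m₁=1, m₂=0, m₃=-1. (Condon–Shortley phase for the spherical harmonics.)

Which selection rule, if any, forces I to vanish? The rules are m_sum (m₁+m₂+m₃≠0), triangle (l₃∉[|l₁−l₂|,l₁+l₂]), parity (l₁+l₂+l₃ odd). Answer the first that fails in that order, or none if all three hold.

Σmᵢ = 0  ✓
l₃∈[|l₁−l₂|,l₁+l₂]=[5,9], have l₃=7  ✓
Σlᵢ = 16 ⇒ even  ✓

none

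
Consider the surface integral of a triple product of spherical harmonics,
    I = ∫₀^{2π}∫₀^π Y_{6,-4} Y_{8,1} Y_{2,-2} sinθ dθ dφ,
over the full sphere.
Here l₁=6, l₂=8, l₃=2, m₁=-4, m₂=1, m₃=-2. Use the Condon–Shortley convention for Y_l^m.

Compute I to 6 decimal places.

Σmᵢ = -5 ≠ 0, so the φ-integral vanishes; I = 0

0.000000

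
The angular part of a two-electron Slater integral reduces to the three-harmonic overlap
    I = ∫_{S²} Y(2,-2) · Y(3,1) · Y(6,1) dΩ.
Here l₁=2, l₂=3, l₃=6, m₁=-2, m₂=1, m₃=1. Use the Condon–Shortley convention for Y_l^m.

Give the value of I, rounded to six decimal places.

0.000000

|2−3|≤6≤2+3 violated ⇒ I = 0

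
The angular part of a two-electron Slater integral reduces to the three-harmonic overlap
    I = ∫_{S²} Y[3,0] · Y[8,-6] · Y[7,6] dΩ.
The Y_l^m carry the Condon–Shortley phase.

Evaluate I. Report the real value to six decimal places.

m-sum 0 ✓  L=18 even ✓  5≤7≤11 ✓
Π(2lᵢ+1) = 7×17×15 = 1785
triangle coeff Δ(3,8,7) = 1/5290740
Σ_t [1,3]: t=1:−1/7257600 t=2:+1/2073600 t=3:−1/7257600 = 1/4838400
(3j)²=252/20995 [(3 8 7; 0 0 0)], sign=-1
Σ_t [1,2]: t=1:−1/479001600 t=2:+1/1916006400 = -1/638668800
(3j)²=117/6460 [(3 8 7; 0 -6 6)], sign=+1
⇒ 4πI² = 11907/30685
I = (-1)√(11907/30685/(4π)) = -0.17572485

-0.175725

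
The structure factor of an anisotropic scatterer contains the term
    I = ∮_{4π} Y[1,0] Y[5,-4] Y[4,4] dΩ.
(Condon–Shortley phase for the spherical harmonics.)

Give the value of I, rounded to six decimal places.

Checks pass: Σm=0; 10 even; l₃=4∈[4,6].
(2·1+1)(2·5+1)(2·4+1) = 297
Δ: 2! 0! 8! / 11! → 1/495
sum: t=1:−1/576 = -1/576
3j²(1 5 4; 0 0 0) = Δ·Π!·Σ² = 5/99  (sign -1)
sum: t=1:−1/40320 = -1/40320
3j²(1 5 4; 0 -4 4) = Δ·Π!·Σ² = 1/55  (sign -1)
combine: 4πI² = 297·5/99·1/55 = 3/11
take √, sign +1: I = 0.14731920

0.147319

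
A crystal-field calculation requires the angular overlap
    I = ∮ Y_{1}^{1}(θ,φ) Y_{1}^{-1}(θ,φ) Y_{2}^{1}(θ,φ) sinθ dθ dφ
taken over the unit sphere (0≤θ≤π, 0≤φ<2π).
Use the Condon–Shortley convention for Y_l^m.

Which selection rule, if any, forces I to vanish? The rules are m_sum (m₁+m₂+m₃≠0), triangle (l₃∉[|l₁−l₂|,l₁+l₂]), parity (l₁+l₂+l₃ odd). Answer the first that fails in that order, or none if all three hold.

Σmᵢ = 1  ✗
l₃∈[|l₁−l₂|,l₁+l₂]=[0,2], have l₃=2
Σlᵢ = 4 ⇒ even

m_sum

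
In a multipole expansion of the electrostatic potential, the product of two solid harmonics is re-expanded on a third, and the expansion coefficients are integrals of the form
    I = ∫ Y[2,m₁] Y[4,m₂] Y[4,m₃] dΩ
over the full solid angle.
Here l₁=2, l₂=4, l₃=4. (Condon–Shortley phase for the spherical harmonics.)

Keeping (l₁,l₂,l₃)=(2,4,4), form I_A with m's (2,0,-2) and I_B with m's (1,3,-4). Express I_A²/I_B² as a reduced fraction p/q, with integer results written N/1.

Shared (l₁,l₂,l₃)=(2,4,4): N and (l;000)² cancel in I_A²/I_B².
A: Δ = 2!·2!·6!/11! = 1/13860; Racah Σ t=0..0: t=0:+1/192 = 1/192; ⇒ 3j(2 4 4; 2 0 -2)² = 3/77, sgn +1
B: Δ = 2!·2!·6!/11! = 1/13860; Racah Σ t=1..1: t=1:−1/1440 = -1/1440; ⇒ 3j(2 4 4; 1 3 -4)² = 7/165, sgn -1
I_A²/I_B² = (3/77)/(7/165) = 45/49

45/49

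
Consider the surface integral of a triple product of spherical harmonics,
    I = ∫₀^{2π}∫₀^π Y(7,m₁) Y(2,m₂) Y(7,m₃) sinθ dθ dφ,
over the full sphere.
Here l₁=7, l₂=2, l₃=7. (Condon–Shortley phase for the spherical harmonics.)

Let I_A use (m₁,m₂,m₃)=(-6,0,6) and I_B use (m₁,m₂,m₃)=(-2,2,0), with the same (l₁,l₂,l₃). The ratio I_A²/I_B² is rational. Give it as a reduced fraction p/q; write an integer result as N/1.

338/567

Same 7,2,7: normalisation and zero-m 3j drop out of the ratio.
A: Δ: 2! 12! 2! / 17! → 1/185640; sum: t=1:−1/479001600 t=2:+1/159667200 = 1/239500800; 3j²(7 2 7; -6 0 6) = Δ·Π!·Σ² = 26/1785  (sign -1)
B: Δ: 2! 12! 2! / 17! → 1/185640; sum: t=2:+1/2419200 = 1/2419200; 3j²(7 2 7; -2 2 0) = Δ·Π!·Σ² = 27/1105  (sign -1)
I_A²/I_B² = (26/1785)/(27/1105) = 338/567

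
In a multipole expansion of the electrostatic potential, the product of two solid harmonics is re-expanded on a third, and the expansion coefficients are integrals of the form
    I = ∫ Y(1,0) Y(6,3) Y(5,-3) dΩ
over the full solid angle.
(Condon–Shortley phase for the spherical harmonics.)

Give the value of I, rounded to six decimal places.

Checks pass: Σm=0; 12 even; l₃=5∈[5,7].
(2·1+1)(2·6+1)(2·5+1) = 429
Δ: 2! 0! 10! / 13! → 1/858
sum: t=1:−1/14400 = -1/14400
3j²(1 6 5; 0 0 0) = Δ·Π!·Σ² = 6/143  (sign +1)
sum: t=1:−1/80640 = -1/80640
3j²(1 6 5; 0 3 -3) = Δ·Π!·Σ² = 9/286  (sign -1)
combine: 4πI² = 429·6/143·9/286 = 81/143
take √, sign -1: I = -0.21230956

-0.212310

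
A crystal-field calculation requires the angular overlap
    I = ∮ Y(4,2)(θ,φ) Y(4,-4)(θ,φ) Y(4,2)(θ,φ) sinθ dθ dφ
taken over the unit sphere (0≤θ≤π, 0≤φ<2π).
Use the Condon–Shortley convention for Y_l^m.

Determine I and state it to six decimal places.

0.190983

Rules hold: Σm=0, L=12 even, 0≤4≤8.
N = 9·9·9 = 729
Δ = 4!·4!·4!/13! = 1/450450
Racah Σ t=0..4: t=0:+1/13824 t=1:−1/216 t=2:+1/64 t=3:−1/216 t=4:+1/13824 = 5/768
⇒ 3j(4 4 4; 0 0 0)² = 18/1001, sgn +1
Racah Σ t=0..0: t=0:+1/2304 = 1/2304
⇒ 3j(4 4 4; 2 -4 2)² = 5/143, sgn +1
4πI² = N·(3j₀)²·(3jₘ)² = 65610/143143
I = +1·√(0.458353/4π) = 0.19098314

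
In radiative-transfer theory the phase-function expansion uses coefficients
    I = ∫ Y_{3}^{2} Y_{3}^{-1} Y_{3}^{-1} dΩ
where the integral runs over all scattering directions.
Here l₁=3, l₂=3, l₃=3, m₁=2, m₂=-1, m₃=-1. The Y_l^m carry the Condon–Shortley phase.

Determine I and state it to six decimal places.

L=9 odd ⇒ parity kills the (l;000) factor ⇒ I = 0

0.000000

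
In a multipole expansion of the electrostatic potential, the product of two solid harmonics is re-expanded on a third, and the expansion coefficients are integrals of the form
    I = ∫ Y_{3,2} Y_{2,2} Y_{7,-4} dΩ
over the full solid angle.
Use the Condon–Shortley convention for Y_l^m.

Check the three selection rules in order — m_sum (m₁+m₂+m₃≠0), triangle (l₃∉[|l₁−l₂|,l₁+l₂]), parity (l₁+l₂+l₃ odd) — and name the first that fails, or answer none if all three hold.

triangle

m₁+m₂+m₃ = 2 + 2 − 4 = 0  ✓
triangle: |3−2|=1 ≤ l₃=7 ≤ 3+2=5  ✗
parity: l₁+l₂+l₃ = 12 is even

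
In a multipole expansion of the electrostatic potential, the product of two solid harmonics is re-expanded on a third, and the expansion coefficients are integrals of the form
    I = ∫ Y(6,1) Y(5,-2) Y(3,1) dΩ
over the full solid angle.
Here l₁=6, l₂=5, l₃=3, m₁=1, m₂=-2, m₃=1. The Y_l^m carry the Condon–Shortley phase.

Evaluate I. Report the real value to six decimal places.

0.080575

Checks pass: Σm=0; 14 even; l₃=3∈[1,11].
(2·6+1)(2·5+1)(2·3+1) = 1001
Δ: 8! 4! 2! / 15! → 1/675675
sum: t=3:−1/8640 t=4:+1/2304 t=5:−1/8640 = 7/34560
3j²(6 5 3; 0 0 0) = Δ·Π!·Σ² = 7/429  (sign -1)
sum: t=1:−1/241920 t=2:+1/8640 t=3:−1/5760 = -1/16128
3j²(6 5 3; 1 -2 1) = Δ·Π!·Σ² = 5/1001  (sign -1)
combine: 4πI² = 1001·7/429·5/1001 = 35/429
take √, sign +1: I = 0.08057502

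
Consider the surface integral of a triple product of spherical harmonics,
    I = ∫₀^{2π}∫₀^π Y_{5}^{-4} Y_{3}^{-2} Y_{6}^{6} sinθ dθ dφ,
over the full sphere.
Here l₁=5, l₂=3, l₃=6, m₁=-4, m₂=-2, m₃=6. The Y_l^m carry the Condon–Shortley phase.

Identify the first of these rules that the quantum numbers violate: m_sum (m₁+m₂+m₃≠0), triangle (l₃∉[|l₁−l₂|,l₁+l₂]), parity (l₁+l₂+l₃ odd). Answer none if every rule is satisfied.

none

Σmᵢ = 0  ✓
l₃∈[|l₁−l₂|,l₁+l₂]=[2,8], have l₃=6  ✓
Σlᵢ = 14 ⇒ even  ✓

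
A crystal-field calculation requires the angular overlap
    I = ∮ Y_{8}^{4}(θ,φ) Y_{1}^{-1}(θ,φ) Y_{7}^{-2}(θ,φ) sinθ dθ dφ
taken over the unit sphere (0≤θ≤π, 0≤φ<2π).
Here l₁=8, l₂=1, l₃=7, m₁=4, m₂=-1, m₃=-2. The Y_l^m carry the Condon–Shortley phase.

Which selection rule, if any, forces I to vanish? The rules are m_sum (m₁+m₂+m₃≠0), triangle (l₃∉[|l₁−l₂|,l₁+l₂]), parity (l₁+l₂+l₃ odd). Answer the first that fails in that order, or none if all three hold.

m_sum

m₁+m₂+m₃ = 4 − 1 − 2 = 1  ✗
triangle: |8−1|=7 ≤ l₃=7 ≤ 8+1=9
parity: l₁+l₂+l₃ = 16 is even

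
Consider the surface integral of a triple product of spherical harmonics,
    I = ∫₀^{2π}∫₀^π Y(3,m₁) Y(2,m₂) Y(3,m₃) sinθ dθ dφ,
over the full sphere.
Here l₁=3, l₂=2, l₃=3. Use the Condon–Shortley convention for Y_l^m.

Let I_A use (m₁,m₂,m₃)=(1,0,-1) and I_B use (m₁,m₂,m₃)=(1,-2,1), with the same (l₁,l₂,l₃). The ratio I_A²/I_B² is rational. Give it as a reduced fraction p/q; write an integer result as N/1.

3/8

l's match ⇒ only the (l;m) 3-j factors differ between A and B.
A: triangle coeff Δ(3,2,3) = 1/3780; Σ_t [0,2]: t=0:+1/16 t=1:−1/6 t=2:+1/96 = -3/32; (3j)²=3/140 [(3 2 3; 1 0 -1)], sign=-1
B: triangle coeff Δ(3,2,3) = 1/3780; Σ_t [0,0]: t=0:+1/16 = 1/16; (3j)²=2/35 [(3 2 3; 1 -2 1)], sign=+1
I_A²/I_B² = (3/140)/(2/35) = 3/8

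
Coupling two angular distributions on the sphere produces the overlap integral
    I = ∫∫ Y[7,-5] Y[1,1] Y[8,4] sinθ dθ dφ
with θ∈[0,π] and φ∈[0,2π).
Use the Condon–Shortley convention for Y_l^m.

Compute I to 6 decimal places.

m-sum 0 ✓  L=16 even ✓  6≤8≤8 ✓
Π(2lᵢ+1) = 15×3×17 = 765
triangle coeff Δ(7,1,8) = 1/2040
Σ_t [0,0]: t=0:+1/25401600 = 1/25401600
(3j)²=8/255 [(7 1 8; 0 0 0)], sign=+1
Σ_t [0,0]: t=0:+1/1916006400 = 1/1916006400
(3j)²=1/340 [(7 1 8; -5 1 4)], sign=+1
⇒ 4πI² = 6/85
I = (+1)√(6/85/(4π)) = 0.07494820

0.074948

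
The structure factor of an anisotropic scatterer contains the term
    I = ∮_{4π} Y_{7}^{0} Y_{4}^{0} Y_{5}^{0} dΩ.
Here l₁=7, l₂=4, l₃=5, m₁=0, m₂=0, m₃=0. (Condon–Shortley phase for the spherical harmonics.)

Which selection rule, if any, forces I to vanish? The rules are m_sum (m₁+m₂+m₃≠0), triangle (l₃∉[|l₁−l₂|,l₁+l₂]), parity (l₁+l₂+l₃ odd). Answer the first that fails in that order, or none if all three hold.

none

m₁+m₂+m₃ = 0 + 0 + 0 = 0  ✓
triangle: |7−4|=3 ≤ l₃=5 ≤ 7+4=11  ✓
parity: l₁+l₂+l₃ = 16 is even  ✓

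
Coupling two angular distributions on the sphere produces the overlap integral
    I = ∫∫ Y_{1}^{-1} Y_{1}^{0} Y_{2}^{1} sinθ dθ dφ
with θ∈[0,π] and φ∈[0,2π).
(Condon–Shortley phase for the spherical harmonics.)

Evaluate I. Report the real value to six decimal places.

Rules hold: Σm=0, L=4 even, 0≤2≤2.
N = 3·3·5 = 45
Δ = 0!·2!·2!/5! = 1/30
Racah Σ t=0..0: t=0:+1/1 = 1/1
⇒ 3j(1 1 2; 0 0 0)² = 2/15, sgn +1
Racah Σ t=0..0: t=0:+1/2 = 1/2
⇒ 3j(1 1 2; -1 0 1)² = 1/10, sgn -1
4πI² = N·(3j₀)²·(3jₘ)² = 3/5
I = -1·√(0.6/4π) = -0.21850969

-0.218510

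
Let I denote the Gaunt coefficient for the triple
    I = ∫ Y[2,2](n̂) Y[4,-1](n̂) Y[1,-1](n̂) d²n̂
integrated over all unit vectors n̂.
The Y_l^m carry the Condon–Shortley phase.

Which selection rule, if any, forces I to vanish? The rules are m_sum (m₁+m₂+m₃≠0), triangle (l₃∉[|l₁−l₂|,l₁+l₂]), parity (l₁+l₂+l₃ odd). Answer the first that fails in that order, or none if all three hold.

Σmᵢ = 0  ✓
l₃∈[|l₁−l₂|,l₁+l₂]=[2,6], have l₃=1  ✗
Σlᵢ = 7 ⇒ odd

triangle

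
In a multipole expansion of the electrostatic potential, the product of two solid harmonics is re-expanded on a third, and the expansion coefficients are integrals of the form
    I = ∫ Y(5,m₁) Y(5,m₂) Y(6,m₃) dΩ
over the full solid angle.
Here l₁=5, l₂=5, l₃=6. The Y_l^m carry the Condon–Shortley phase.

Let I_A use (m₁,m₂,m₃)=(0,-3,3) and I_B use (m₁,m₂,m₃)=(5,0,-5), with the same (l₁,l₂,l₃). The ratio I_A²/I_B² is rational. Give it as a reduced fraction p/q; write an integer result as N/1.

25/33

Same 5,5,6: normalisation and zero-m 3j drop out of the ratio.
A: Δ: 4! 6! 6! / 17! → 1/28588560; sum: t=0:+1/138240 t=1:−1/34560 t=2:+1/103680 = -1/82944; 3j²(5 5 6; 0 -3 3) = Δ·Π!·Σ² = 125/9724  (sign +1)
B: Δ: 4! 6! 6! / 17! → 1/28588560; sum: t=0:+1/2073600 = 1/2073600; 3j²(5 5 6; 5 0 -5) = Δ·Π!·Σ² = 15/884  (sign -1)
I_A²/I_B² = (125/9724)/(15/884) = 25/33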